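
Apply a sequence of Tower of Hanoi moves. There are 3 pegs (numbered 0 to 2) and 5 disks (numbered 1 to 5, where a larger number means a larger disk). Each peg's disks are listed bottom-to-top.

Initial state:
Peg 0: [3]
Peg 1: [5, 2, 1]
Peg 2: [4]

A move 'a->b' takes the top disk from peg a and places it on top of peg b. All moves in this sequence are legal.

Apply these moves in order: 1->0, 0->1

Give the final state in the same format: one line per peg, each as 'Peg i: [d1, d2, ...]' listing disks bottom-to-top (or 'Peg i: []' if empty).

After move 1 (1->0):
Peg 0: [3, 1]
Peg 1: [5, 2]
Peg 2: [4]

After move 2 (0->1):
Peg 0: [3]
Peg 1: [5, 2, 1]
Peg 2: [4]

Answer: Peg 0: [3]
Peg 1: [5, 2, 1]
Peg 2: [4]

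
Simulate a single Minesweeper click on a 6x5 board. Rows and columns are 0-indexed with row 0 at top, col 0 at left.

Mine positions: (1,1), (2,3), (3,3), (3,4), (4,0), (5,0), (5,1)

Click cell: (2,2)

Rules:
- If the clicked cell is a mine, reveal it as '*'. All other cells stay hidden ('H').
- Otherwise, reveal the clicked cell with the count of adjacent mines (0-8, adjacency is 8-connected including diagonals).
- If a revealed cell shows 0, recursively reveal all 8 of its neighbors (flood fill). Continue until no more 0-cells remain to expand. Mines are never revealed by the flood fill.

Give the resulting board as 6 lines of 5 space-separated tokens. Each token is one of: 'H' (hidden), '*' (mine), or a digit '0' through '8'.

H H H H H
H H H H H
H H 3 H H
H H H H H
H H H H H
H H H H H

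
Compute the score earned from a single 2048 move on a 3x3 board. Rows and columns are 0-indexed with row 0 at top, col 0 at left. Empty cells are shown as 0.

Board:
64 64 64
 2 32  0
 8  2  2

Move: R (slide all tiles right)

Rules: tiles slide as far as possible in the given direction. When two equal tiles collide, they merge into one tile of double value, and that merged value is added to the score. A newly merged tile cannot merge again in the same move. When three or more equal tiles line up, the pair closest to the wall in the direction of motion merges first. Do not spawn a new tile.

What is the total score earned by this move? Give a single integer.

Slide right:
row 0: [64, 64, 64] -> [0, 64, 128]  score +128 (running 128)
row 1: [2, 32, 0] -> [0, 2, 32]  score +0 (running 128)
row 2: [8, 2, 2] -> [0, 8, 4]  score +4 (running 132)
Board after move:
  0  64 128
  0   2  32
  0   8   4

Answer: 132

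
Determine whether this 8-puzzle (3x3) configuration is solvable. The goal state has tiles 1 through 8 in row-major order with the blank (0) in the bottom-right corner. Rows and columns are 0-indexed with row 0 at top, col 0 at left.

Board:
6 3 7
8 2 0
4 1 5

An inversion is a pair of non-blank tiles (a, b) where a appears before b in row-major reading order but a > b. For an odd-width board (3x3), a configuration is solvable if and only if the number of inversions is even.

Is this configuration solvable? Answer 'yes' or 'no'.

Answer: no

Derivation:
Inversions (pairs i<j in row-major order where tile[i] > tile[j] > 0): 17
17 is odd, so the puzzle is not solvable.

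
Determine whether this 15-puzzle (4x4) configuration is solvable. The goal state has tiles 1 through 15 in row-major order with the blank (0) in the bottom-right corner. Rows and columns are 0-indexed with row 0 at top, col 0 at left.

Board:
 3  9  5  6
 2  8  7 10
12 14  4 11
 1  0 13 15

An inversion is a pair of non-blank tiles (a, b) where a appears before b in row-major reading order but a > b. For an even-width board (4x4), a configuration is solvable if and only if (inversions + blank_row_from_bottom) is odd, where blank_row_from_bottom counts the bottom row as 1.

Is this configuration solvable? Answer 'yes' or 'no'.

Answer: yes

Derivation:
Inversions: 32
Blank is in row 3 (0-indexed from top), which is row 1 counting from the bottom (bottom = 1).
32 + 1 = 33, which is odd, so the puzzle is solvable.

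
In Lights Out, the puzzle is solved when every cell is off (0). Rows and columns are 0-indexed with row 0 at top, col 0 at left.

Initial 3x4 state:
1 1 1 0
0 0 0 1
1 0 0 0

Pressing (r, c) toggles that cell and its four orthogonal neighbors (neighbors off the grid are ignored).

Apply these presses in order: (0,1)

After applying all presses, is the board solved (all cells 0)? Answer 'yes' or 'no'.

After press 1 at (0,1):
0 0 0 0
0 1 0 1
1 0 0 0

Lights still on: 3

Answer: no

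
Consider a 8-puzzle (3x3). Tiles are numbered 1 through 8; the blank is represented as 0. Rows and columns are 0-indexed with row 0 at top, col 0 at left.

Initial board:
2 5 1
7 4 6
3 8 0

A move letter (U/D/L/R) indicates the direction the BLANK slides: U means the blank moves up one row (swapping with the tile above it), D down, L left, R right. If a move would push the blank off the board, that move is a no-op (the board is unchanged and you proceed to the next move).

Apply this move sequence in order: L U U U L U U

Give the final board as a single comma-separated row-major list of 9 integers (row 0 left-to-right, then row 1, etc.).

After move 1 (L):
2 5 1
7 4 6
3 0 8

After move 2 (U):
2 5 1
7 0 6
3 4 8

After move 3 (U):
2 0 1
7 5 6
3 4 8

After move 4 (U):
2 0 1
7 5 6
3 4 8

After move 5 (L):
0 2 1
7 5 6
3 4 8

After move 6 (U):
0 2 1
7 5 6
3 4 8

After move 7 (U):
0 2 1
7 5 6
3 4 8

Answer: 0, 2, 1, 7, 5, 6, 3, 4, 8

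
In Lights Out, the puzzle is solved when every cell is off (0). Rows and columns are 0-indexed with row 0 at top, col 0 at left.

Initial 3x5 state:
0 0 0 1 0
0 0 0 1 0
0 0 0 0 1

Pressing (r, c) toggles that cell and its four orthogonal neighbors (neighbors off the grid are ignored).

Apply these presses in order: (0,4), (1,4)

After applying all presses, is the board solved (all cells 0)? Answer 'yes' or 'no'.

After press 1 at (0,4):
0 0 0 0 1
0 0 0 1 1
0 0 0 0 1

After press 2 at (1,4):
0 0 0 0 0
0 0 0 0 0
0 0 0 0 0

Lights still on: 0

Answer: yes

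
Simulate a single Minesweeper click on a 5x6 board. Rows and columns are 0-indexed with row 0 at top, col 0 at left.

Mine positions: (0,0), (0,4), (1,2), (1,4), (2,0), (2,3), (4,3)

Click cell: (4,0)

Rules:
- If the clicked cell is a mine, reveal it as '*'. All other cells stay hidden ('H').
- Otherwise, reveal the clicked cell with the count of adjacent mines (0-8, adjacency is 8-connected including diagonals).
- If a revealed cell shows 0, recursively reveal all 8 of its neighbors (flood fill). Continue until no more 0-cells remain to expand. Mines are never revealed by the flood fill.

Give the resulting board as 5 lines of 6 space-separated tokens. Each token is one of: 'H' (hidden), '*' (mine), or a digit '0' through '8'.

H H H H H H
H H H H H H
H H H H H H
1 1 2 H H H
0 0 1 H H H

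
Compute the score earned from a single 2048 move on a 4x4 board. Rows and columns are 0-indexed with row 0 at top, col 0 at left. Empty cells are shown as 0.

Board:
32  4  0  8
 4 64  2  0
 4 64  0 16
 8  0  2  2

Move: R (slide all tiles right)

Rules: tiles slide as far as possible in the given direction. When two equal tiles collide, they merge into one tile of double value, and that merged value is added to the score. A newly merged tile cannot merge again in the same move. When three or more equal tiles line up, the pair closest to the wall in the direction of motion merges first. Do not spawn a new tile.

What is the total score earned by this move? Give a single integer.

Answer: 4

Derivation:
Slide right:
row 0: [32, 4, 0, 8] -> [0, 32, 4, 8]  score +0 (running 0)
row 1: [4, 64, 2, 0] -> [0, 4, 64, 2]  score +0 (running 0)
row 2: [4, 64, 0, 16] -> [0, 4, 64, 16]  score +0 (running 0)
row 3: [8, 0, 2, 2] -> [0, 0, 8, 4]  score +4 (running 4)
Board after move:
 0 32  4  8
 0  4 64  2
 0  4 64 16
 0  0  8  4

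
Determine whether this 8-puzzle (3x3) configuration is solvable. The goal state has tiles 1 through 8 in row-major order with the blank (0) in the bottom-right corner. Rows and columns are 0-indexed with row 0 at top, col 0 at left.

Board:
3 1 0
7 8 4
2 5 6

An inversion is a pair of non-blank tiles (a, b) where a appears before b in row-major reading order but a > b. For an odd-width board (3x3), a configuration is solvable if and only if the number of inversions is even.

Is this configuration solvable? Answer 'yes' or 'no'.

Inversions (pairs i<j in row-major order where tile[i] > tile[j] > 0): 11
11 is odd, so the puzzle is not solvable.

Answer: no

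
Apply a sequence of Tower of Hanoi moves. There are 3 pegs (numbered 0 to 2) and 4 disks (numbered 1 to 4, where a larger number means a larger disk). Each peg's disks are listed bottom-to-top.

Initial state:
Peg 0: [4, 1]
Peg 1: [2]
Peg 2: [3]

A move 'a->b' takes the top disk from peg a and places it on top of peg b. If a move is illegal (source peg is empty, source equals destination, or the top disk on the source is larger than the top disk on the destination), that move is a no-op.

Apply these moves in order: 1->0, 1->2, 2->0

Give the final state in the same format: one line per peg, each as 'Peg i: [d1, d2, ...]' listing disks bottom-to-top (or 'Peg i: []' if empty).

After move 1 (1->0):
Peg 0: [4, 1]
Peg 1: [2]
Peg 2: [3]

After move 2 (1->2):
Peg 0: [4, 1]
Peg 1: []
Peg 2: [3, 2]

After move 3 (2->0):
Peg 0: [4, 1]
Peg 1: []
Peg 2: [3, 2]

Answer: Peg 0: [4, 1]
Peg 1: []
Peg 2: [3, 2]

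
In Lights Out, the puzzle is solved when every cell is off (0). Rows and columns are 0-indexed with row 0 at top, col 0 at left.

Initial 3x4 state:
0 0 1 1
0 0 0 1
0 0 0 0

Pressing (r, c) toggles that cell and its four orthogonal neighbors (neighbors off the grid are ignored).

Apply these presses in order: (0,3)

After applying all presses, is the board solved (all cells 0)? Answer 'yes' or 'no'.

After press 1 at (0,3):
0 0 0 0
0 0 0 0
0 0 0 0

Lights still on: 0

Answer: yes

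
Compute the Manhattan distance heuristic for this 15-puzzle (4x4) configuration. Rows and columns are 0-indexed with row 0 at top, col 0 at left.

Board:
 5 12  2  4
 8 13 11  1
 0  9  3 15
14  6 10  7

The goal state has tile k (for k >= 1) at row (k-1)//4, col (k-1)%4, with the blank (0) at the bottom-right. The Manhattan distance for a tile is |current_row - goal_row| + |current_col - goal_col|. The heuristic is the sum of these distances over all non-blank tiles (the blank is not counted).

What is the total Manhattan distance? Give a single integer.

Tile 5: at (0,0), goal (1,0), distance |0-1|+|0-0| = 1
Tile 12: at (0,1), goal (2,3), distance |0-2|+|1-3| = 4
Tile 2: at (0,2), goal (0,1), distance |0-0|+|2-1| = 1
Tile 4: at (0,3), goal (0,3), distance |0-0|+|3-3| = 0
Tile 8: at (1,0), goal (1,3), distance |1-1|+|0-3| = 3
Tile 13: at (1,1), goal (3,0), distance |1-3|+|1-0| = 3
Tile 11: at (1,2), goal (2,2), distance |1-2|+|2-2| = 1
Tile 1: at (1,3), goal (0,0), distance |1-0|+|3-0| = 4
Tile 9: at (2,1), goal (2,0), distance |2-2|+|1-0| = 1
Tile 3: at (2,2), goal (0,2), distance |2-0|+|2-2| = 2
Tile 15: at (2,3), goal (3,2), distance |2-3|+|3-2| = 2
Tile 14: at (3,0), goal (3,1), distance |3-3|+|0-1| = 1
Tile 6: at (3,1), goal (1,1), distance |3-1|+|1-1| = 2
Tile 10: at (3,2), goal (2,1), distance |3-2|+|2-1| = 2
Tile 7: at (3,3), goal (1,2), distance |3-1|+|3-2| = 3
Sum: 1 + 4 + 1 + 0 + 3 + 3 + 1 + 4 + 1 + 2 + 2 + 1 + 2 + 2 + 3 = 30

Answer: 30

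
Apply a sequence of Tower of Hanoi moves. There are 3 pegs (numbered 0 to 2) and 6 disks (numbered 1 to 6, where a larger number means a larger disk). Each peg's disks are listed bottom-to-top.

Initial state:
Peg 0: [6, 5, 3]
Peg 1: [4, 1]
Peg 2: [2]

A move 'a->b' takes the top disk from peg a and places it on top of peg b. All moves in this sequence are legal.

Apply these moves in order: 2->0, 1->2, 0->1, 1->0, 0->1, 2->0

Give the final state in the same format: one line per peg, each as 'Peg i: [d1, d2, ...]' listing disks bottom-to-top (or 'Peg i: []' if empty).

Answer: Peg 0: [6, 5, 3, 1]
Peg 1: [4, 2]
Peg 2: []

Derivation:
After move 1 (2->0):
Peg 0: [6, 5, 3, 2]
Peg 1: [4, 1]
Peg 2: []

After move 2 (1->2):
Peg 0: [6, 5, 3, 2]
Peg 1: [4]
Peg 2: [1]

After move 3 (0->1):
Peg 0: [6, 5, 3]
Peg 1: [4, 2]
Peg 2: [1]

After move 4 (1->0):
Peg 0: [6, 5, 3, 2]
Peg 1: [4]
Peg 2: [1]

After move 5 (0->1):
Peg 0: [6, 5, 3]
Peg 1: [4, 2]
Peg 2: [1]

After move 6 (2->0):
Peg 0: [6, 5, 3, 1]
Peg 1: [4, 2]
Peg 2: []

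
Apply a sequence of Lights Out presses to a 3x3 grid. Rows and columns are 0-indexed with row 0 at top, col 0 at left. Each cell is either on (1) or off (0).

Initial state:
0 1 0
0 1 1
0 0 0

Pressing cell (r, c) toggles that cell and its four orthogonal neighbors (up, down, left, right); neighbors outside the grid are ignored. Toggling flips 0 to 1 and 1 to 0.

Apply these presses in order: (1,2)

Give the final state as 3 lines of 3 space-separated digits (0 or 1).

After press 1 at (1,2):
0 1 1
0 0 0
0 0 1

Answer: 0 1 1
0 0 0
0 0 1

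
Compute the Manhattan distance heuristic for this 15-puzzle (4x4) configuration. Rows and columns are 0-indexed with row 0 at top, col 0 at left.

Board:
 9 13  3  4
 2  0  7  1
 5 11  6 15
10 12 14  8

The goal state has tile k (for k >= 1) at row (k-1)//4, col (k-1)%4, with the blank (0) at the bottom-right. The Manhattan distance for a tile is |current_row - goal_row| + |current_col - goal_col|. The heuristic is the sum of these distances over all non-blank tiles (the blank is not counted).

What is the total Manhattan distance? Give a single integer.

Tile 9: (0,0)->(2,0) = 2
Tile 13: (0,1)->(3,0) = 4
Tile 3: (0,2)->(0,2) = 0
Tile 4: (0,3)->(0,3) = 0
Tile 2: (1,0)->(0,1) = 2
Tile 7: (1,2)->(1,2) = 0
Tile 1: (1,3)->(0,0) = 4
Tile 5: (2,0)->(1,0) = 1
Tile 11: (2,1)->(2,2) = 1
Tile 6: (2,2)->(1,1) = 2
Tile 15: (2,3)->(3,2) = 2
Tile 10: (3,0)->(2,1) = 2
Tile 12: (3,1)->(2,3) = 3
Tile 14: (3,2)->(3,1) = 1
Tile 8: (3,3)->(1,3) = 2
Sum: 2 + 4 + 0 + 0 + 2 + 0 + 4 + 1 + 1 + 2 + 2 + 2 + 3 + 1 + 2 = 26

Answer: 26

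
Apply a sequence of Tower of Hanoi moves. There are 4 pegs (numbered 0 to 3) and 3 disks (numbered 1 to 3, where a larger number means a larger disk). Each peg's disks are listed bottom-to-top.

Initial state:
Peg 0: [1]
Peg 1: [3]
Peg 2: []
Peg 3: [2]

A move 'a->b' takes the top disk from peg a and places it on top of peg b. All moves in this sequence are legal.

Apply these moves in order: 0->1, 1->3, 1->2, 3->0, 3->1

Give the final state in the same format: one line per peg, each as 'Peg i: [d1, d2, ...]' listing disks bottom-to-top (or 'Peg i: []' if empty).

Answer: Peg 0: [1]
Peg 1: [2]
Peg 2: [3]
Peg 3: []

Derivation:
After move 1 (0->1):
Peg 0: []
Peg 1: [3, 1]
Peg 2: []
Peg 3: [2]

After move 2 (1->3):
Peg 0: []
Peg 1: [3]
Peg 2: []
Peg 3: [2, 1]

After move 3 (1->2):
Peg 0: []
Peg 1: []
Peg 2: [3]
Peg 3: [2, 1]

After move 4 (3->0):
Peg 0: [1]
Peg 1: []
Peg 2: [3]
Peg 3: [2]

After move 5 (3->1):
Peg 0: [1]
Peg 1: [2]
Peg 2: [3]
Peg 3: []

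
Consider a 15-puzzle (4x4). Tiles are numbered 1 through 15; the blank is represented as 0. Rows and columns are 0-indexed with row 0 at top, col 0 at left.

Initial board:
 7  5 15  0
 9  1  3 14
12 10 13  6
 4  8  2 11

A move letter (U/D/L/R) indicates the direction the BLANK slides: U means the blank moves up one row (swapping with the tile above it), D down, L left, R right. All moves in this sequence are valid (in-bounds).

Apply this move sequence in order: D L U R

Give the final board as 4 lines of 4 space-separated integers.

After move 1 (D):
 7  5 15 14
 9  1  3  0
12 10 13  6
 4  8  2 11

After move 2 (L):
 7  5 15 14
 9  1  0  3
12 10 13  6
 4  8  2 11

After move 3 (U):
 7  5  0 14
 9  1 15  3
12 10 13  6
 4  8  2 11

After move 4 (R):
 7  5 14  0
 9  1 15  3
12 10 13  6
 4  8  2 11

Answer:  7  5 14  0
 9  1 15  3
12 10 13  6
 4  8  2 11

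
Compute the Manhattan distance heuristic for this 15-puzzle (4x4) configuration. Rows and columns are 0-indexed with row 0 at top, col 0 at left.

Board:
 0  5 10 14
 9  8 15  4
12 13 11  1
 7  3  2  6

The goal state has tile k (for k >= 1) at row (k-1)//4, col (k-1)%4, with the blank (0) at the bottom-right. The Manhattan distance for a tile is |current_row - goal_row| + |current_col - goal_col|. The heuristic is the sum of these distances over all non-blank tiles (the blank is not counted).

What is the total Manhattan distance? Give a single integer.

Tile 5: (0,1)->(1,0) = 2
Tile 10: (0,2)->(2,1) = 3
Tile 14: (0,3)->(3,1) = 5
Tile 9: (1,0)->(2,0) = 1
Tile 8: (1,1)->(1,3) = 2
Tile 15: (1,2)->(3,2) = 2
Tile 4: (1,3)->(0,3) = 1
Tile 12: (2,0)->(2,3) = 3
Tile 13: (2,1)->(3,0) = 2
Tile 11: (2,2)->(2,2) = 0
Tile 1: (2,3)->(0,0) = 5
Tile 7: (3,0)->(1,2) = 4
Tile 3: (3,1)->(0,2) = 4
Tile 2: (3,2)->(0,1) = 4
Tile 6: (3,3)->(1,1) = 4
Sum: 2 + 3 + 5 + 1 + 2 + 2 + 1 + 3 + 2 + 0 + 5 + 4 + 4 + 4 + 4 = 42

Answer: 42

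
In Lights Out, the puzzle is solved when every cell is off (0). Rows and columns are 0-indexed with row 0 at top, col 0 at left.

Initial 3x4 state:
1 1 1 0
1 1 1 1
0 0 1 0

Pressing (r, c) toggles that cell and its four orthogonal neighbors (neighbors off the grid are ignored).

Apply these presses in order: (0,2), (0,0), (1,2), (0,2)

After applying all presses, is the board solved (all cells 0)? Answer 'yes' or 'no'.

Answer: yes

Derivation:
After press 1 at (0,2):
1 0 0 1
1 1 0 1
0 0 1 0

After press 2 at (0,0):
0 1 0 1
0 1 0 1
0 0 1 0

After press 3 at (1,2):
0 1 1 1
0 0 1 0
0 0 0 0

After press 4 at (0,2):
0 0 0 0
0 0 0 0
0 0 0 0

Lights still on: 0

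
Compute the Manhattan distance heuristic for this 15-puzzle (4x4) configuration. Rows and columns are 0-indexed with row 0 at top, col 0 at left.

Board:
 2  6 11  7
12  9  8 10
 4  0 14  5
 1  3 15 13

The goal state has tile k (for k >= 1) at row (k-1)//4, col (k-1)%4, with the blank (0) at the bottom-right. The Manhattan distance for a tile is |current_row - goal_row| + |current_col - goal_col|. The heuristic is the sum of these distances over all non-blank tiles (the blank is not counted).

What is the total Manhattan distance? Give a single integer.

Answer: 37

Derivation:
Tile 2: at (0,0), goal (0,1), distance |0-0|+|0-1| = 1
Tile 6: at (0,1), goal (1,1), distance |0-1|+|1-1| = 1
Tile 11: at (0,2), goal (2,2), distance |0-2|+|2-2| = 2
Tile 7: at (0,3), goal (1,2), distance |0-1|+|3-2| = 2
Tile 12: at (1,0), goal (2,3), distance |1-2|+|0-3| = 4
Tile 9: at (1,1), goal (2,0), distance |1-2|+|1-0| = 2
Tile 8: at (1,2), goal (1,3), distance |1-1|+|2-3| = 1
Tile 10: at (1,3), goal (2,1), distance |1-2|+|3-1| = 3
Tile 4: at (2,0), goal (0,3), distance |2-0|+|0-3| = 5
Tile 14: at (2,2), goal (3,1), distance |2-3|+|2-1| = 2
Tile 5: at (2,3), goal (1,0), distance |2-1|+|3-0| = 4
Tile 1: at (3,0), goal (0,0), distance |3-0|+|0-0| = 3
Tile 3: at (3,1), goal (0,2), distance |3-0|+|1-2| = 4
Tile 15: at (3,2), goal (3,2), distance |3-3|+|2-2| = 0
Tile 13: at (3,3), goal (3,0), distance |3-3|+|3-0| = 3
Sum: 1 + 1 + 2 + 2 + 4 + 2 + 1 + 3 + 5 + 2 + 4 + 3 + 4 + 0 + 3 = 37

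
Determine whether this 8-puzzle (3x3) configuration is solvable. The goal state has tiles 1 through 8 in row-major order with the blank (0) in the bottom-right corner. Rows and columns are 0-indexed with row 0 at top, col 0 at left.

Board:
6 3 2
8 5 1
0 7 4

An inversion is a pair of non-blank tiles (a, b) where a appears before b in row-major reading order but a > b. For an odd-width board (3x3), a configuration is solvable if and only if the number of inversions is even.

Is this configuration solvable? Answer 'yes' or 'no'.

Answer: no

Derivation:
Inversions (pairs i<j in row-major order where tile[i] > tile[j] > 0): 15
15 is odd, so the puzzle is not solvable.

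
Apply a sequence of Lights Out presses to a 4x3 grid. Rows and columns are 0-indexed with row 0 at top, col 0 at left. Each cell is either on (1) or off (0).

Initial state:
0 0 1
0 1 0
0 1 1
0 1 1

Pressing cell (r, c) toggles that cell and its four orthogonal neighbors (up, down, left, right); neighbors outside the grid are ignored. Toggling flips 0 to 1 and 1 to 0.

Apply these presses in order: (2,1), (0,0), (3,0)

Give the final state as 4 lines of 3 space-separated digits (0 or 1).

Answer: 1 1 1
1 0 0
0 0 0
1 1 1

Derivation:
After press 1 at (2,1):
0 0 1
0 0 0
1 0 0
0 0 1

After press 2 at (0,0):
1 1 1
1 0 0
1 0 0
0 0 1

After press 3 at (3,0):
1 1 1
1 0 0
0 0 0
1 1 1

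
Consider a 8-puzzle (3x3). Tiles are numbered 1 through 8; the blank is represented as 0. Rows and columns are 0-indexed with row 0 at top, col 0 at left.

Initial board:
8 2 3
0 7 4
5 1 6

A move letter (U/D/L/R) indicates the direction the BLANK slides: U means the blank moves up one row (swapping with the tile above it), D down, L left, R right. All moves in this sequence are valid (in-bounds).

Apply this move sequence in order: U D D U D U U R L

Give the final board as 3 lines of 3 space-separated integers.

Answer: 0 2 3
8 7 4
5 1 6

Derivation:
After move 1 (U):
0 2 3
8 7 4
5 1 6

After move 2 (D):
8 2 3
0 7 4
5 1 6

After move 3 (D):
8 2 3
5 7 4
0 1 6

After move 4 (U):
8 2 3
0 7 4
5 1 6

After move 5 (D):
8 2 3
5 7 4
0 1 6

After move 6 (U):
8 2 3
0 7 4
5 1 6

After move 7 (U):
0 2 3
8 7 4
5 1 6

After move 8 (R):
2 0 3
8 7 4
5 1 6

After move 9 (L):
0 2 3
8 7 4
5 1 6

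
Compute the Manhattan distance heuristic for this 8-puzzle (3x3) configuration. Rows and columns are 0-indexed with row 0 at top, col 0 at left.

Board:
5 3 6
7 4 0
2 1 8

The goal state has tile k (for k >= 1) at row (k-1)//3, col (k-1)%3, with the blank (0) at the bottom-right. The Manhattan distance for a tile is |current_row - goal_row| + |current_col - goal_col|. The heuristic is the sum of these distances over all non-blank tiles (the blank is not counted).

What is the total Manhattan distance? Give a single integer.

Answer: 13

Derivation:
Tile 5: (0,0)->(1,1) = 2
Tile 3: (0,1)->(0,2) = 1
Tile 6: (0,2)->(1,2) = 1
Tile 7: (1,0)->(2,0) = 1
Tile 4: (1,1)->(1,0) = 1
Tile 2: (2,0)->(0,1) = 3
Tile 1: (2,1)->(0,0) = 3
Tile 8: (2,2)->(2,1) = 1
Sum: 2 + 1 + 1 + 1 + 1 + 3 + 3 + 1 = 13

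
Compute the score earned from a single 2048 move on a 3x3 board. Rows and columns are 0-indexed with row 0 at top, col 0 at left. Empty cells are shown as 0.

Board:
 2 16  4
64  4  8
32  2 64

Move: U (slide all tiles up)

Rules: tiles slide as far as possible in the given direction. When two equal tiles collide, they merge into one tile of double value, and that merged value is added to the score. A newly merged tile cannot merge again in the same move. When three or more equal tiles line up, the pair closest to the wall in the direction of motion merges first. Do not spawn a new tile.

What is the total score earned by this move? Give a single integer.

Answer: 0

Derivation:
Slide up:
col 0: [2, 64, 32] -> [2, 64, 32]  score +0 (running 0)
col 1: [16, 4, 2] -> [16, 4, 2]  score +0 (running 0)
col 2: [4, 8, 64] -> [4, 8, 64]  score +0 (running 0)
Board after move:
 2 16  4
64  4  8
32  2 64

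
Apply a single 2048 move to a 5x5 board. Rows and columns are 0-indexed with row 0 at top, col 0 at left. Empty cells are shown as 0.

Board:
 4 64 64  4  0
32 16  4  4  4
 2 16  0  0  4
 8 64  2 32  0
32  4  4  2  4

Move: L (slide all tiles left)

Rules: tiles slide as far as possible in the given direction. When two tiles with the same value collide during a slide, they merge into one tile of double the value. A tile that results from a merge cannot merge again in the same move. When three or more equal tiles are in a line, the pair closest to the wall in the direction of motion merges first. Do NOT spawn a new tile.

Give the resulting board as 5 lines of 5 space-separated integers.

Slide left:
row 0: [4, 64, 64, 4, 0] -> [4, 128, 4, 0, 0]
row 1: [32, 16, 4, 4, 4] -> [32, 16, 8, 4, 0]
row 2: [2, 16, 0, 0, 4] -> [2, 16, 4, 0, 0]
row 3: [8, 64, 2, 32, 0] -> [8, 64, 2, 32, 0]
row 4: [32, 4, 4, 2, 4] -> [32, 8, 2, 4, 0]

Answer:   4 128   4   0   0
 32  16   8   4   0
  2  16   4   0   0
  8  64   2  32   0
 32   8   2   4   0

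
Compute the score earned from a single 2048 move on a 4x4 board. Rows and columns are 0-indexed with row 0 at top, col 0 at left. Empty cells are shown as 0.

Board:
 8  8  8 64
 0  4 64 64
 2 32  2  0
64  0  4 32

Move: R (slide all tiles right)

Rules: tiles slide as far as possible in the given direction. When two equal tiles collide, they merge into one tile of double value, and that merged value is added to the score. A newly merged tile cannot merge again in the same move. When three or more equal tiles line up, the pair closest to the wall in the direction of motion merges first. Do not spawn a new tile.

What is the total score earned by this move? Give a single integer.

Slide right:
row 0: [8, 8, 8, 64] -> [0, 8, 16, 64]  score +16 (running 16)
row 1: [0, 4, 64, 64] -> [0, 0, 4, 128]  score +128 (running 144)
row 2: [2, 32, 2, 0] -> [0, 2, 32, 2]  score +0 (running 144)
row 3: [64, 0, 4, 32] -> [0, 64, 4, 32]  score +0 (running 144)
Board after move:
  0   8  16  64
  0   0   4 128
  0   2  32   2
  0  64   4  32

Answer: 144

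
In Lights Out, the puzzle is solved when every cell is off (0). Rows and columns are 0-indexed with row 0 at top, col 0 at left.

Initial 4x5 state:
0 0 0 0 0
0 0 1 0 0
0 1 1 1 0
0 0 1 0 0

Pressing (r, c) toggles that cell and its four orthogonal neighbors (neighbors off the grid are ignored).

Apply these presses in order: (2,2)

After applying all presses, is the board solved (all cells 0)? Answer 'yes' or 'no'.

Answer: yes

Derivation:
After press 1 at (2,2):
0 0 0 0 0
0 0 0 0 0
0 0 0 0 0
0 0 0 0 0

Lights still on: 0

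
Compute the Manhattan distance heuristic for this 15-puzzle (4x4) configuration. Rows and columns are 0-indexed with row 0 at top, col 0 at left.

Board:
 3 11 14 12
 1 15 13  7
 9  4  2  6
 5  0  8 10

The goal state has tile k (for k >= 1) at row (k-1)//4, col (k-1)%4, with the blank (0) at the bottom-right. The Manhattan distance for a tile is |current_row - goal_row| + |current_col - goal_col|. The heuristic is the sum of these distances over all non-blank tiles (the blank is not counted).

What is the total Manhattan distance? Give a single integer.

Tile 3: (0,0)->(0,2) = 2
Tile 11: (0,1)->(2,2) = 3
Tile 14: (0,2)->(3,1) = 4
Tile 12: (0,3)->(2,3) = 2
Tile 1: (1,0)->(0,0) = 1
Tile 15: (1,1)->(3,2) = 3
Tile 13: (1,2)->(3,0) = 4
Tile 7: (1,3)->(1,2) = 1
Tile 9: (2,0)->(2,0) = 0
Tile 4: (2,1)->(0,3) = 4
Tile 2: (2,2)->(0,1) = 3
Tile 6: (2,3)->(1,1) = 3
Tile 5: (3,0)->(1,0) = 2
Tile 8: (3,2)->(1,3) = 3
Tile 10: (3,3)->(2,1) = 3
Sum: 2 + 3 + 4 + 2 + 1 + 3 + 4 + 1 + 0 + 4 + 3 + 3 + 2 + 3 + 3 = 38

Answer: 38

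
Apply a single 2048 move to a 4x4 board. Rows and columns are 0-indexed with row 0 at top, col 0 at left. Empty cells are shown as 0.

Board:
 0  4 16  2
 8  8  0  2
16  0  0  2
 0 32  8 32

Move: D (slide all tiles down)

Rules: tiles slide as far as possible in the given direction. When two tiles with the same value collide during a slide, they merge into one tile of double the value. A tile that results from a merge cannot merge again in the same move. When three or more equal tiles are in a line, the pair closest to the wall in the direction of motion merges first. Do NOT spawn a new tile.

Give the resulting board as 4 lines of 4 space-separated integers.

Answer:  0  0  0  0
 0  4  0  2
 8  8 16  4
16 32  8 32

Derivation:
Slide down:
col 0: [0, 8, 16, 0] -> [0, 0, 8, 16]
col 1: [4, 8, 0, 32] -> [0, 4, 8, 32]
col 2: [16, 0, 0, 8] -> [0, 0, 16, 8]
col 3: [2, 2, 2, 32] -> [0, 2, 4, 32]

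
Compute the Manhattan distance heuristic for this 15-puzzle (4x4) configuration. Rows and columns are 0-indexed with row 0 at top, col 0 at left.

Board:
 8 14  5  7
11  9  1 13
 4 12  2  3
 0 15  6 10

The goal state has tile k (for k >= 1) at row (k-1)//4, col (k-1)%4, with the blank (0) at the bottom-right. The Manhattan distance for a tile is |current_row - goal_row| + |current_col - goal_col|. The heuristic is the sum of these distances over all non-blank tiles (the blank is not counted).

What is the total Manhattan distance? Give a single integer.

Answer: 45

Derivation:
Tile 8: at (0,0), goal (1,3), distance |0-1|+|0-3| = 4
Tile 14: at (0,1), goal (3,1), distance |0-3|+|1-1| = 3
Tile 5: at (0,2), goal (1,0), distance |0-1|+|2-0| = 3
Tile 7: at (0,3), goal (1,2), distance |0-1|+|3-2| = 2
Tile 11: at (1,0), goal (2,2), distance |1-2|+|0-2| = 3
Tile 9: at (1,1), goal (2,0), distance |1-2|+|1-0| = 2
Tile 1: at (1,2), goal (0,0), distance |1-0|+|2-0| = 3
Tile 13: at (1,3), goal (3,0), distance |1-3|+|3-0| = 5
Tile 4: at (2,0), goal (0,3), distance |2-0|+|0-3| = 5
Tile 12: at (2,1), goal (2,3), distance |2-2|+|1-3| = 2
Tile 2: at (2,2), goal (0,1), distance |2-0|+|2-1| = 3
Tile 3: at (2,3), goal (0,2), distance |2-0|+|3-2| = 3
Tile 15: at (3,1), goal (3,2), distance |3-3|+|1-2| = 1
Tile 6: at (3,2), goal (1,1), distance |3-1|+|2-1| = 3
Tile 10: at (3,3), goal (2,1), distance |3-2|+|3-1| = 3
Sum: 4 + 3 + 3 + 2 + 3 + 2 + 3 + 5 + 5 + 2 + 3 + 3 + 1 + 3 + 3 = 45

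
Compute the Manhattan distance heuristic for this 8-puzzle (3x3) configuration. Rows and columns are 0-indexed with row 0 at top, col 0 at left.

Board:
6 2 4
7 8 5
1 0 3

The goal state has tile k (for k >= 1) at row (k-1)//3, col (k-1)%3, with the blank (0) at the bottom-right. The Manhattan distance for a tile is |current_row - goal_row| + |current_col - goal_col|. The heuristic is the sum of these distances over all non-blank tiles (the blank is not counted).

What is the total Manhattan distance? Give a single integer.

Tile 6: (0,0)->(1,2) = 3
Tile 2: (0,1)->(0,1) = 0
Tile 4: (0,2)->(1,0) = 3
Tile 7: (1,0)->(2,0) = 1
Tile 8: (1,1)->(2,1) = 1
Tile 5: (1,2)->(1,1) = 1
Tile 1: (2,0)->(0,0) = 2
Tile 3: (2,2)->(0,2) = 2
Sum: 3 + 0 + 3 + 1 + 1 + 1 + 2 + 2 = 13

Answer: 13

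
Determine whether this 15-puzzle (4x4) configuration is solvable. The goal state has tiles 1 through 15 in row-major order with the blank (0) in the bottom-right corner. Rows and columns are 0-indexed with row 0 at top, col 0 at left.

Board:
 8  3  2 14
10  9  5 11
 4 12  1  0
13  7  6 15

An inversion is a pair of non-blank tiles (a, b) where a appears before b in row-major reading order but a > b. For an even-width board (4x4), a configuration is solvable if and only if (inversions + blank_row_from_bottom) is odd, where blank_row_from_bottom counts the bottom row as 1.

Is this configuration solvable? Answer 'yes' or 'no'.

Inversions: 44
Blank is in row 2 (0-indexed from top), which is row 2 counting from the bottom (bottom = 1).
44 + 2 = 46, which is even, so the puzzle is not solvable.

Answer: no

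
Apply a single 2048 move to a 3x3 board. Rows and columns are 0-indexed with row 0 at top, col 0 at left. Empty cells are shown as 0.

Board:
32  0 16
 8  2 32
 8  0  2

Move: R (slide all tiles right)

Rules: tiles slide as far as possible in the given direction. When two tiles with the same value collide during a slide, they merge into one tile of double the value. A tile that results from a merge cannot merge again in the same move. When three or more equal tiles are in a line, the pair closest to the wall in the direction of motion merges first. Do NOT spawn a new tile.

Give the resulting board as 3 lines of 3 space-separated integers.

Slide right:
row 0: [32, 0, 16] -> [0, 32, 16]
row 1: [8, 2, 32] -> [8, 2, 32]
row 2: [8, 0, 2] -> [0, 8, 2]

Answer:  0 32 16
 8  2 32
 0  8  2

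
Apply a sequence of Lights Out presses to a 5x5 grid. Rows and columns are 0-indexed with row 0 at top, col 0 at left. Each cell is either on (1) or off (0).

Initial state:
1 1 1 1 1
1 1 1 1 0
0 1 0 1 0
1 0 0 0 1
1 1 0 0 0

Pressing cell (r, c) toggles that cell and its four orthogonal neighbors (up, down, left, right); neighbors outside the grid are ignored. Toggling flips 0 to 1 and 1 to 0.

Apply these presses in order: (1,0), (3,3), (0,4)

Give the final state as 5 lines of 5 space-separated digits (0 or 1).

Answer: 0 1 1 0 0
0 0 1 1 1
1 1 0 0 0
1 0 1 1 0
1 1 0 1 0

Derivation:
After press 1 at (1,0):
0 1 1 1 1
0 0 1 1 0
1 1 0 1 0
1 0 0 0 1
1 1 0 0 0

After press 2 at (3,3):
0 1 1 1 1
0 0 1 1 0
1 1 0 0 0
1 0 1 1 0
1 1 0 1 0

After press 3 at (0,4):
0 1 1 0 0
0 0 1 1 1
1 1 0 0 0
1 0 1 1 0
1 1 0 1 0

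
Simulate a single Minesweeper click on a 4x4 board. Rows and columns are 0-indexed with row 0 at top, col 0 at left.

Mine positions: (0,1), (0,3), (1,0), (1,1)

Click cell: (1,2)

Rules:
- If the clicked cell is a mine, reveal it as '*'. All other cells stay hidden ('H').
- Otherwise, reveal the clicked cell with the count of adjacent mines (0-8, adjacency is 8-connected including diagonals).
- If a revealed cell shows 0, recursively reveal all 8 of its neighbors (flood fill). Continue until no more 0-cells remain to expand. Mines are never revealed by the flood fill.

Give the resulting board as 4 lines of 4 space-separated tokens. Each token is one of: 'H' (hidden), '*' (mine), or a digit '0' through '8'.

H H H H
H H 3 H
H H H H
H H H H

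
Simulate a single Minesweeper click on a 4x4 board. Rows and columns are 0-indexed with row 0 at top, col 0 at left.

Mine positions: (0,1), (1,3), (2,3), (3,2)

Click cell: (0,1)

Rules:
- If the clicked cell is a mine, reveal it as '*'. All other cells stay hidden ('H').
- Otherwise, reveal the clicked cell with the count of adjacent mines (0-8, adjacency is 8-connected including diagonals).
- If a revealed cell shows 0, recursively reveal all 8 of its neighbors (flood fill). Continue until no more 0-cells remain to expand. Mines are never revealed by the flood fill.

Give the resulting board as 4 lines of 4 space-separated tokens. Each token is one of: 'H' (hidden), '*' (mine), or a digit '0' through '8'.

H * H H
H H H H
H H H H
H H H H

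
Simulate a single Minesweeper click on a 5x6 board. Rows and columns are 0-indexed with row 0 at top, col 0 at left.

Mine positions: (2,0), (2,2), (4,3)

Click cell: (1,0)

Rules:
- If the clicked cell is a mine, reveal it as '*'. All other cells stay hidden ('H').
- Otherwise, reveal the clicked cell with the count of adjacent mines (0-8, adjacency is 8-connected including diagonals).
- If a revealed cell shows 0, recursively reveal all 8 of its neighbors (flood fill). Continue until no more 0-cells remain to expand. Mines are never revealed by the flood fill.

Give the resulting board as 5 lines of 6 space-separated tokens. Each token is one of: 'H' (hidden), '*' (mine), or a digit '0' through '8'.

H H H H H H
1 H H H H H
H H H H H H
H H H H H H
H H H H H H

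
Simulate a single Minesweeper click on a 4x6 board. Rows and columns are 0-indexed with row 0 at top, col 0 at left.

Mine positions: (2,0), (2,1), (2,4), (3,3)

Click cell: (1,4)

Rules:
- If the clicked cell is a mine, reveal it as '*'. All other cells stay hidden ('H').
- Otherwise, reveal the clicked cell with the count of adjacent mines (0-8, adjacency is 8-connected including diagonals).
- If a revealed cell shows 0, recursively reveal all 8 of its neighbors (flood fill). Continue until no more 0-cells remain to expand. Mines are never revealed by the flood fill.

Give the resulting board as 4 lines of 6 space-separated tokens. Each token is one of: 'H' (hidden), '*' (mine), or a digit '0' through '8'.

H H H H H H
H H H H 1 H
H H H H H H
H H H H H H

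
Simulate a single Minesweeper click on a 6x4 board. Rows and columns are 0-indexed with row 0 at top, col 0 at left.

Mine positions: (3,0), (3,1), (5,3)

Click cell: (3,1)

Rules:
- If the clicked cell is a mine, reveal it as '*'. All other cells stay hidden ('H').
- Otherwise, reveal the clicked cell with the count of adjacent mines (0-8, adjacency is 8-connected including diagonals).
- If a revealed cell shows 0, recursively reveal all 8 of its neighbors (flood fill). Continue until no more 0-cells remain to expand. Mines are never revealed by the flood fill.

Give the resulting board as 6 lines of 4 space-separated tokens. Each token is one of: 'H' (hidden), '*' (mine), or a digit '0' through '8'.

H H H H
H H H H
H H H H
H * H H
H H H H
H H H H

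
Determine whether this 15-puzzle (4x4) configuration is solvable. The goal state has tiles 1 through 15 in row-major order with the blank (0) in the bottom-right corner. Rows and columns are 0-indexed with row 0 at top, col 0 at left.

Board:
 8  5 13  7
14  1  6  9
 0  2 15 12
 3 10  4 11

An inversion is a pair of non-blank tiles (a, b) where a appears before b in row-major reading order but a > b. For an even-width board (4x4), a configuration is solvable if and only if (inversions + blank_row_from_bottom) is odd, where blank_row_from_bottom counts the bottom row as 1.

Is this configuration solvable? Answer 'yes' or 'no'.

Inversions: 51
Blank is in row 2 (0-indexed from top), which is row 2 counting from the bottom (bottom = 1).
51 + 2 = 53, which is odd, so the puzzle is solvable.

Answer: yes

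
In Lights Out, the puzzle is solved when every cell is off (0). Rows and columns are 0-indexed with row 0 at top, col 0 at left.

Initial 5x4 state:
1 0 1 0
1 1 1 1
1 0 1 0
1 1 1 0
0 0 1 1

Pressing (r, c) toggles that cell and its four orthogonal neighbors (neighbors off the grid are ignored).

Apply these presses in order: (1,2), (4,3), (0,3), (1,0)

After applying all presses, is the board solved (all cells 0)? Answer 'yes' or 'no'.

Answer: no

Derivation:
After press 1 at (1,2):
1 0 0 0
1 0 0 0
1 0 0 0
1 1 1 0
0 0 1 1

After press 2 at (4,3):
1 0 0 0
1 0 0 0
1 0 0 0
1 1 1 1
0 0 0 0

After press 3 at (0,3):
1 0 1 1
1 0 0 1
1 0 0 0
1 1 1 1
0 0 0 0

After press 4 at (1,0):
0 0 1 1
0 1 0 1
0 0 0 0
1 1 1 1
0 0 0 0

Lights still on: 8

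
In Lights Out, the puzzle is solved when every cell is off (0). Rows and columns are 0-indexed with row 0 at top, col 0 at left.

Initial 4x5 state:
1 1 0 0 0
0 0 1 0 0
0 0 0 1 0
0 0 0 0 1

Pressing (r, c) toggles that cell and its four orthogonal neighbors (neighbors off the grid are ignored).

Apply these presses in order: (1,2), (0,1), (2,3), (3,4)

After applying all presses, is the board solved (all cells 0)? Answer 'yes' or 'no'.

After press 1 at (1,2):
1 1 1 0 0
0 1 0 1 0
0 0 1 1 0
0 0 0 0 1

After press 2 at (0,1):
0 0 0 0 0
0 0 0 1 0
0 0 1 1 0
0 0 0 0 1

After press 3 at (2,3):
0 0 0 0 0
0 0 0 0 0
0 0 0 0 1
0 0 0 1 1

After press 4 at (3,4):
0 0 0 0 0
0 0 0 0 0
0 0 0 0 0
0 0 0 0 0

Lights still on: 0

Answer: yes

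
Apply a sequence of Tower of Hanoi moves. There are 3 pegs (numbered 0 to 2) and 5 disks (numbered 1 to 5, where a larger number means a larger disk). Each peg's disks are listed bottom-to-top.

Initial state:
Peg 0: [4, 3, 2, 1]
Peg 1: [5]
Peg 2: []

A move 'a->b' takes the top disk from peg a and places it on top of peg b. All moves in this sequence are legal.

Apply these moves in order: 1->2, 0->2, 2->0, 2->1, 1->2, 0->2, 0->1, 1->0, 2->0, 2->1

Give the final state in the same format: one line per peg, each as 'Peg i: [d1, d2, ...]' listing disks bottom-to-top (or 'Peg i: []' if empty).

After move 1 (1->2):
Peg 0: [4, 3, 2, 1]
Peg 1: []
Peg 2: [5]

After move 2 (0->2):
Peg 0: [4, 3, 2]
Peg 1: []
Peg 2: [5, 1]

After move 3 (2->0):
Peg 0: [4, 3, 2, 1]
Peg 1: []
Peg 2: [5]

After move 4 (2->1):
Peg 0: [4, 3, 2, 1]
Peg 1: [5]
Peg 2: []

After move 5 (1->2):
Peg 0: [4, 3, 2, 1]
Peg 1: []
Peg 2: [5]

After move 6 (0->2):
Peg 0: [4, 3, 2]
Peg 1: []
Peg 2: [5, 1]

After move 7 (0->1):
Peg 0: [4, 3]
Peg 1: [2]
Peg 2: [5, 1]

After move 8 (1->0):
Peg 0: [4, 3, 2]
Peg 1: []
Peg 2: [5, 1]

After move 9 (2->0):
Peg 0: [4, 3, 2, 1]
Peg 1: []
Peg 2: [5]

After move 10 (2->1):
Peg 0: [4, 3, 2, 1]
Peg 1: [5]
Peg 2: []

Answer: Peg 0: [4, 3, 2, 1]
Peg 1: [5]
Peg 2: []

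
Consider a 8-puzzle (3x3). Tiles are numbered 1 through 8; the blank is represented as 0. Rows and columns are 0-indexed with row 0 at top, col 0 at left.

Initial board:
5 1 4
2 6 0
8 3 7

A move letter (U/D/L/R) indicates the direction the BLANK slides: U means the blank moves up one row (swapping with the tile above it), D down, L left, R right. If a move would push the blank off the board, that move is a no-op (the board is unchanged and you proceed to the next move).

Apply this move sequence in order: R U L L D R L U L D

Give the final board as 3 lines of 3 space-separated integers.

Answer: 2 5 1
0 6 4
8 3 7

Derivation:
After move 1 (R):
5 1 4
2 6 0
8 3 7

After move 2 (U):
5 1 0
2 6 4
8 3 7

After move 3 (L):
5 0 1
2 6 4
8 3 7

After move 4 (L):
0 5 1
2 6 4
8 3 7

After move 5 (D):
2 5 1
0 6 4
8 3 7

After move 6 (R):
2 5 1
6 0 4
8 3 7

After move 7 (L):
2 5 1
0 6 4
8 3 7

After move 8 (U):
0 5 1
2 6 4
8 3 7

After move 9 (L):
0 5 1
2 6 4
8 3 7

After move 10 (D):
2 5 1
0 6 4
8 3 7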